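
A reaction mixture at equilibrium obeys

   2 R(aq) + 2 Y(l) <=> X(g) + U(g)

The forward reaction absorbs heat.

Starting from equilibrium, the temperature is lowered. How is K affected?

decreases

K depends on temperature via the van 't Hoff relation. The forward reaction is endothermic, so lowering T decreases K.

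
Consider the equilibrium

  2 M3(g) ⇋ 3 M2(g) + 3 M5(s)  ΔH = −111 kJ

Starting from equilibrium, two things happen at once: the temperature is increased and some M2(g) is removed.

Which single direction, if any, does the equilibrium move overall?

The forward reaction is exothermic. Raising T favours the endothermic direction — shift to the left.
Removing M2 (g), a product, drives the reaction to the right.
The individual effects push in opposite directions; without quantitative information the net direction cannot be determined.

cannot be determined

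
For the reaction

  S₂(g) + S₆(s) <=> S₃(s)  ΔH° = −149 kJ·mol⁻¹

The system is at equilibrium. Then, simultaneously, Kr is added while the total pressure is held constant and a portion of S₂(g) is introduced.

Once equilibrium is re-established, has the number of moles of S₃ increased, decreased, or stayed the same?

cannot be determined

Adding inert gas at constant total pressure expands the volume and lowers every reacting partial pressure. With Δn_gas = 0 − 1 = -1, Q moves away from K toward the side with fewer gas moles, so the system shifts toward the side with more gas moles — to the left.
Adding S₂ (g), a reactant, drives the reaction to the right.
The two effects oppose each other, so the net shift — and hence the change in S₃ — cannot be determined from the given information.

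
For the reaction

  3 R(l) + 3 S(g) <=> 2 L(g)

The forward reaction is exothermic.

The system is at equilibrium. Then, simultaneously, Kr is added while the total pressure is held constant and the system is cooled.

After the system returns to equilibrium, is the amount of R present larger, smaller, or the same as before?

Adding inert gas at constant total pressure expands the volume and lowers every reacting partial pressure. With Δn_gas = 2 − 3 = -1, Q moves away from K toward the side with fewer gas moles, so the system shifts toward the side with more gas moles — to the left.
The forward reaction is exothermic. Lowering T favours the exothermic direction — shift to the right.
The two effects oppose each other, so the net shift — and hence the change in R — cannot be determined from the given information.

cannot be determined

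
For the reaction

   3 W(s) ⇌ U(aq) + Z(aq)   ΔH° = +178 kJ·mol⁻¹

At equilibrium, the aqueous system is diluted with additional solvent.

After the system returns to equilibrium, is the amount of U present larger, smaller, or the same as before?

Dilution lowers every aqueous concentration by the same factor. Δn_aq = 2 − 0 = +2, so the system shifts toward the side with more dissolved moles — to the right.
The net shift is to the right. U is a product, so its amount increases.

increases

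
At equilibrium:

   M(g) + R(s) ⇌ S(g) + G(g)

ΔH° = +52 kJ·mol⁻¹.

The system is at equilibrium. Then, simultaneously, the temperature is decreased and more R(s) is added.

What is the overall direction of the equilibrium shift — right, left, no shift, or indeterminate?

The forward reaction is endothermic. Lowering T favours the exothermic direction — shift to the left.
R is a pure solid; its activity is 1 regardless of amount, so Q is unaffected — no shift from this change.
Only the nonzero effect(s) matter; the net shift is to the left.

left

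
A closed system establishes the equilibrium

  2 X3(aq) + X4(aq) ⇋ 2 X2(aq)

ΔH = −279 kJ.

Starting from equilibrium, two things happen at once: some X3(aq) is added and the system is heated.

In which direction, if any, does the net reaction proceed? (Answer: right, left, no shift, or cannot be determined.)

cannot be determined

Adding X3 (aq), a reactant, drives the reaction to the right.
The forward reaction is exothermic. Raising T favours the endothermic direction — shift to the left.
The individual effects push in opposite directions; without quantitative information the net direction cannot be determined.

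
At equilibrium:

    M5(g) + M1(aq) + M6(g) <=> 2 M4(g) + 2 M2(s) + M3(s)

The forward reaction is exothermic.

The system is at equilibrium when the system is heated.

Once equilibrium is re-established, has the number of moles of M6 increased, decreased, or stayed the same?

increases

The forward reaction is exothermic. Raising T favours the endothermic direction — shift to the left.
The net shift is to the left. M6 is a reactant, so its amount increases.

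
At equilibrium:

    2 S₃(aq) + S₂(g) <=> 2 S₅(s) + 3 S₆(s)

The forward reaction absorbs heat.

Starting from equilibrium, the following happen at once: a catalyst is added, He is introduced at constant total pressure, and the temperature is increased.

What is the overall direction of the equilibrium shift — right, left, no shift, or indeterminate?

A catalyst speeds both forward and reverse rates equally; it changes neither Q nor K — no shift from this change.
Adding inert gas at constant total pressure expands the volume and lowers every reacting partial pressure. With Δn_gas = 0 − 1 = -1, Q moves away from K toward the side with fewer gas moles, so the system shifts toward the side with more gas moles — to the left.
The forward reaction is endothermic. Raising T favours the endothermic direction — shift to the right.
The individual effects push in opposite directions; without quantitative information the net direction cannot be determined.

cannot be determined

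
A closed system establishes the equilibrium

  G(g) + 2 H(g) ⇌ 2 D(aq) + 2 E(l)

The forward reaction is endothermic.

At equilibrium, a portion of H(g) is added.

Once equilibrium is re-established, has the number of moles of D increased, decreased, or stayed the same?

Adding H (g), a reactant, drives the reaction to the right.
The net shift is to the right. D is a product, so its amount increases.

increases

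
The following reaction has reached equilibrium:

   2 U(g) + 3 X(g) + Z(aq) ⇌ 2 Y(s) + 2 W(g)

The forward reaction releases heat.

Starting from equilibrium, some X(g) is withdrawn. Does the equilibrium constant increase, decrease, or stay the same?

unchanged

The equilibrium constant depends only on temperature. This perturbation may move the position of equilibrium, but since T is unchanged, K itself is unchanged.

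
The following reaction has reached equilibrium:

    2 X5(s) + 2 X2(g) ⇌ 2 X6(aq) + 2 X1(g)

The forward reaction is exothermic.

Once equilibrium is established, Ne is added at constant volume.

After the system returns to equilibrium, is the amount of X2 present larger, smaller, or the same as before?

unchanged

At constant volume, adding an inert gas leaves every reacting species' partial pressure unchanged, so Q is unchanged — no shift from this change.
No net shift occurs, so the amount of X2 is unchanged.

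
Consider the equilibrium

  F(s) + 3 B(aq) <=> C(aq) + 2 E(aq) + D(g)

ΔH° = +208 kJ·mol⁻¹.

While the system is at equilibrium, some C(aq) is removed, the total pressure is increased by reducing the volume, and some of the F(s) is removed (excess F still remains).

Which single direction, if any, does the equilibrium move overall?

cannot be determined

Removing C (aq), a product, drives the reaction to the right.
Gas moles: reactants 0, products 1 (Δn_gas = +1). Compression shifts the system toward the side with fewer moles of gas — to the left.
F is a pure solid; its activity is 1 regardless of amount, so Q is unaffected — no shift from this change.
The individual effects push in opposite directions; without quantitative information the net direction cannot be determined.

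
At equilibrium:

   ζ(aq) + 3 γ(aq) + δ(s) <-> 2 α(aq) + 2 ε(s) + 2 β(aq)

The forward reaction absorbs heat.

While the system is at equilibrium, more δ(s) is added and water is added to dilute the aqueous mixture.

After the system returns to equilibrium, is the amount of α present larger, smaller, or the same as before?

unchanged

δ is a pure solid; its activity is 1 regardless of amount, so Q is unaffected — no shift from this change.
Dilution scales every aqueous concentration by the same factor. Δn_aq = 4 − 4 = 0, so Q is unchanged — no shift.
No net shift occurs, so the amount of α is unchanged.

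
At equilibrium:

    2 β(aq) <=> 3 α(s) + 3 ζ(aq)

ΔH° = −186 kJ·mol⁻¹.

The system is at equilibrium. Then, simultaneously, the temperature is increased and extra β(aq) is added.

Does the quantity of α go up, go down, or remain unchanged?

cannot be determined

The forward reaction is exothermic. Raising T favours the endothermic direction — shift to the left.
Adding β (aq), a reactant, drives the reaction to the right.
The two effects oppose each other, so the net shift — and hence the change in α — cannot be determined from the given information.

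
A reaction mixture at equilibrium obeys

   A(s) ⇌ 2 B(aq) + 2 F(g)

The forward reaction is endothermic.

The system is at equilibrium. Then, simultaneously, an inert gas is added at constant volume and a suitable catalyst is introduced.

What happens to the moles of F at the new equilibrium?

unchanged

At constant volume, adding an inert gas leaves every reacting species' partial pressure unchanged, so Q is unchanged — no shift from this change.
A catalyst speeds both forward and reverse rates equally; it changes neither Q nor K — no shift from this change.
No net shift occurs, so the amount of F is unchanged.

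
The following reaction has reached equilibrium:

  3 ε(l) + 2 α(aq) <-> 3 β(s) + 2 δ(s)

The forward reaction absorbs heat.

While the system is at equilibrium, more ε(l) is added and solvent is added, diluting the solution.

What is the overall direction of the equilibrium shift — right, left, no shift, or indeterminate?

ε is a pure liquid; its activity is 1 regardless of amount, so Q is unaffected — no shift from this change.
Dilution lowers every aqueous concentration by the same factor. Δn_aq = 0 − 2 = -2, so the system shifts toward the side with more dissolved moles — to the left.
Only the nonzero effect(s) matter; the net shift is to the left.

left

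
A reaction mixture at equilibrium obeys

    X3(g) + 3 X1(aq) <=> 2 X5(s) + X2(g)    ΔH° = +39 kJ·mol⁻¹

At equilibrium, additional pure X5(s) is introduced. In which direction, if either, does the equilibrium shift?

no shift

X5 is a pure solid; its activity is 1 regardless of amount, so Q is unaffected — no shift from this change.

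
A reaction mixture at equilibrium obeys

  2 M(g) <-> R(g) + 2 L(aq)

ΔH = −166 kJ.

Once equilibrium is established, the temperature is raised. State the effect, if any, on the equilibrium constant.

decreases

K depends on temperature via the van 't Hoff relation. The forward reaction is exothermic, so raising T decreases K.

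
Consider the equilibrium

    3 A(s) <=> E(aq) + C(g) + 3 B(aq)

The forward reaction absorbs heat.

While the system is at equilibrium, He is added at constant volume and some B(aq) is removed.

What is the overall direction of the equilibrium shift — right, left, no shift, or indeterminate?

At constant volume, adding an inert gas leaves every reacting species' partial pressure unchanged, so Q is unchanged — no shift from this change.
Removing B (aq), a product, drives the reaction to the right.
Only the nonzero effect(s) matter; the net shift is to the right.

right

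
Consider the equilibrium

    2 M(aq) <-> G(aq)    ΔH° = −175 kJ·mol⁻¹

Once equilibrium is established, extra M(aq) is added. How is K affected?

unchanged

The equilibrium constant depends only on temperature. This perturbation may move the position of equilibrium, but since T is unchanged, K itself is unchanged.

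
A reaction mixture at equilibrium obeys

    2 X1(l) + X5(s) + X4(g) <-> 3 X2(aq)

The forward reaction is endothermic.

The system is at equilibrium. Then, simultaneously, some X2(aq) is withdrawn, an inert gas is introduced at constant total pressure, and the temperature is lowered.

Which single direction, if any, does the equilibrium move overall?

cannot be determined

Removing X2 (aq), a product, drives the reaction to the right.
Adding inert gas at constant total pressure expands the volume and lowers every reacting partial pressure. With Δn_gas = 0 − 1 = -1, Q moves away from K toward the side with fewer gas moles, so the system shifts toward the side with more gas moles — to the left.
The forward reaction is endothermic. Lowering T favours the exothermic direction — shift to the left.
The individual effects push in opposite directions; without quantitative information the net direction cannot be determined.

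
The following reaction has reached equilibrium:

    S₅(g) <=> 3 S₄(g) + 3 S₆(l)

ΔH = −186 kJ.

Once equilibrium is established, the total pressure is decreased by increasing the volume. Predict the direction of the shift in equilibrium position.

right

Gas moles: reactants 1, products 3 (Δn_gas = +2). Expansion shifts the system toward the side with more moles of gas — to the right.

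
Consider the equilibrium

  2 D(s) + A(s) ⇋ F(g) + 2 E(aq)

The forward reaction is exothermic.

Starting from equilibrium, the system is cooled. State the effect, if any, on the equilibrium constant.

K depends on temperature via the van 't Hoff relation. The forward reaction is exothermic, so lowering T increases K.

increases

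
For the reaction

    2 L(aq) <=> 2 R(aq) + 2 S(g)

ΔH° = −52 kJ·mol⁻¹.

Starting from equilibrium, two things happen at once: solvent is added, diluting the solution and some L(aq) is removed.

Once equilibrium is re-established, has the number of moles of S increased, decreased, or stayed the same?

decreases

Dilution scales every aqueous concentration by the same factor. Δn_aq = 2 − 2 = 0, so Q is unchanged — no shift.
Removing L (aq), a reactant, drives the reaction to the left.
The net shift is to the left. S is a product, so its amount decreases.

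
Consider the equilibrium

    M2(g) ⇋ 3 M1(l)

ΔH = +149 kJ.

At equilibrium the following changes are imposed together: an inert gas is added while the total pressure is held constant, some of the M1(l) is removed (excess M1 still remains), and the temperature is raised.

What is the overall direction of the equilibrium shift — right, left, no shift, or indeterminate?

Adding inert gas at constant total pressure expands the volume and lowers every reacting partial pressure. With Δn_gas = 0 − 1 = -1, Q moves away from K toward the side with fewer gas moles, so the system shifts toward the side with more gas moles — to the left.
M1 is a pure liquid; its activity is 1 regardless of amount, so Q is unaffected — no shift from this change.
The forward reaction is endothermic. Raising T favours the endothermic direction — shift to the right.
The individual effects push in opposite directions; without quantitative information the net direction cannot be determined.

cannot be determined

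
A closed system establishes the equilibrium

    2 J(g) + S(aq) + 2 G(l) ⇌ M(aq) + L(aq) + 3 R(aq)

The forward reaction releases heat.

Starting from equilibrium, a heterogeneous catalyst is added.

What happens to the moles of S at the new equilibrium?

unchanged

A catalyst speeds both forward and reverse rates equally; it changes neither Q nor K — no shift from this change.
No net shift occurs, so the amount of S is unchanged.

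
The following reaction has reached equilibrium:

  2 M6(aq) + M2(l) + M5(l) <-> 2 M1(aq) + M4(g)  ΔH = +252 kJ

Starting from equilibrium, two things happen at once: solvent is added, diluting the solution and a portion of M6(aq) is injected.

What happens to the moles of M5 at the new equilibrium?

Dilution scales every aqueous concentration by the same factor. Δn_aq = 2 − 2 = 0, so Q is unchanged — no shift.
Adding M6 (aq), a reactant, drives the reaction to the right.
The net shift is to the right. M5 is a reactant, so its amount decreases.

decreases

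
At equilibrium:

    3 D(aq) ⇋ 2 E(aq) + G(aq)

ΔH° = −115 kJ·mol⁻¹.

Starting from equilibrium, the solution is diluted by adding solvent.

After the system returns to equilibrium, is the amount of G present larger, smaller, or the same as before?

Dilution scales every aqueous concentration by the same factor. Δn_aq = 3 − 3 = 0, so Q is unchanged — no shift.
No net shift occurs, so the amount of G is unchanged.

unchanged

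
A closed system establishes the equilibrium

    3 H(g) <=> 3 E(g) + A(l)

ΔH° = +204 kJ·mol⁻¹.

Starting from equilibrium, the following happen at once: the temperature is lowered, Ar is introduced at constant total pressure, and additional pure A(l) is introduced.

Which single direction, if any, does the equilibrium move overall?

left

The forward reaction is endothermic. Lowering T favours the exothermic direction — shift to the left.
Adding inert gas at constant total pressure expands the volume, scaling every reacting partial pressure by the same factor. Δn_gas = 3 − 3 = 0, so Q is unchanged — no shift.
A is a pure liquid; its activity is 1 regardless of amount, so Q is unaffected — no shift from this change.
Only the nonzero effect(s) matter; the net shift is to the left.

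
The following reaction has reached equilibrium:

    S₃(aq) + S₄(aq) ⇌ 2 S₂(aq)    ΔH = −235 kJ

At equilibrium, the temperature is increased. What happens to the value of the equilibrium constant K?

decreases

K depends on temperature via the van 't Hoff relation. The forward reaction is exothermic, so raising T decreases K.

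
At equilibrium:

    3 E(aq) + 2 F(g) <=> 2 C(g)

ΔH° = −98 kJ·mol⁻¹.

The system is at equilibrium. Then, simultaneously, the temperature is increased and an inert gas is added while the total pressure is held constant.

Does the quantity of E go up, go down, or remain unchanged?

increases

The forward reaction is exothermic. Raising T favours the endothermic direction — shift to the left.
Adding inert gas at constant total pressure expands the volume, scaling every reacting partial pressure by the same factor. Δn_gas = 2 − 2 = 0, so Q is unchanged — no shift.
The net shift is to the left. E is a reactant, so its amount increases.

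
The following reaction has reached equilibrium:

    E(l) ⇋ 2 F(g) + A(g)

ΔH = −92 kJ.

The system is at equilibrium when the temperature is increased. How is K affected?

K depends on temperature via the van 't Hoff relation. The forward reaction is exothermic, so raising T decreases K.

decreases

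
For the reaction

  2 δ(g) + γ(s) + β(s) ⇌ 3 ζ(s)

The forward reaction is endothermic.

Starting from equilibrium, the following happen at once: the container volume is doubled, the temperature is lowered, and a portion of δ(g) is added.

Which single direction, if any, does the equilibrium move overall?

cannot be determined

Gas moles: reactants 2, products 0 (Δn_gas = -2). Expansion shifts the system toward the side with more moles of gas — to the left.
The forward reaction is endothermic. Lowering T favours the exothermic direction — shift to the left.
Adding δ (g), a reactant, drives the reaction to the right.
The individual effects push in opposite directions; without quantitative information the net direction cannot be determined.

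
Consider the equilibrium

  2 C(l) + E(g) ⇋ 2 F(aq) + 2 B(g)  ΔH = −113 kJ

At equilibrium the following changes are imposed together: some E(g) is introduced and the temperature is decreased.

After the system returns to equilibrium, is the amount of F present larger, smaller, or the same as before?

Adding E (g), a reactant, drives the reaction to the right.
The forward reaction is exothermic. Lowering T favours the exothermic direction — shift to the right.
The net shift is to the right. F is a product, so its amount increases.

increases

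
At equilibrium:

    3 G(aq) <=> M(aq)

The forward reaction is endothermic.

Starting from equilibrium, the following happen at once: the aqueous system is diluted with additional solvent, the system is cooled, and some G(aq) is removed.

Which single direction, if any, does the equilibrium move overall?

Dilution lowers every aqueous concentration by the same factor. Δn_aq = 1 − 3 = -2, so the system shifts toward the side with more dissolved moles — to the left.
The forward reaction is endothermic. Lowering T favours the exothermic direction — shift to the left.
Removing G (aq), a reactant, drives the reaction to the left.
All effects act in the same direction — net shift to the left.

left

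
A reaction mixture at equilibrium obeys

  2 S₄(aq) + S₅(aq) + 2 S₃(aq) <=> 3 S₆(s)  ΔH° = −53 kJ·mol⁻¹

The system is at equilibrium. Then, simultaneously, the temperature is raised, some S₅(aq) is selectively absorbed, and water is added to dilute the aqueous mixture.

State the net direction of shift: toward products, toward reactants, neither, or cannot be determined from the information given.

The forward reaction is exothermic. Raising T favours the endothermic direction — shift to the left.
Removing S₅ (aq), a reactant, drives the reaction to the left.
Dilution lowers every aqueous concentration by the same factor. Δn_aq = 0 − 5 = -5, so the system shifts toward the side with more dissolved moles — to the left.
All effects act in the same direction — net shift to the left.

left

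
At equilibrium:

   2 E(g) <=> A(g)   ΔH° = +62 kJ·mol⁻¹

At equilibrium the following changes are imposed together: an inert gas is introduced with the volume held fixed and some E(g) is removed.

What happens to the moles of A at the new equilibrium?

At constant volume, adding an inert gas leaves every reacting species' partial pressure unchanged, so Q is unchanged — no shift from this change.
Removing E (g), a reactant, drives the reaction to the left.
The net shift is to the left. A is a product, so its amount decreases.

decreases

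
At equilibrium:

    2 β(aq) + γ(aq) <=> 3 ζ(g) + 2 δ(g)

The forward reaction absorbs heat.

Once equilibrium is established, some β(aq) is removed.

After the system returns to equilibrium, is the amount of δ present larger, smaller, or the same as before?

Removing β (aq), a reactant, drives the reaction to the left.
The net shift is to the left. δ is a product, so its amount decreases.

decreases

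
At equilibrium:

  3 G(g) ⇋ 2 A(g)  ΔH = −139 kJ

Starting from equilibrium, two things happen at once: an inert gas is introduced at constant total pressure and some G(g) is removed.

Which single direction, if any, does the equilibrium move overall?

left

Adding inert gas at constant total pressure expands the volume and lowers every reacting partial pressure. With Δn_gas = 2 − 3 = -1, Q moves away from K toward the side with fewer gas moles, so the system shifts toward the side with more gas moles — to the left.
Removing G (g), a reactant, drives the reaction to the left.
All effects act in the same direction — net shift to the left.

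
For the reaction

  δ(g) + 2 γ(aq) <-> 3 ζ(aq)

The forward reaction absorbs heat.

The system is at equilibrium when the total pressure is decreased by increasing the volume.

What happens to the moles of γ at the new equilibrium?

Gas moles: reactants 1, products 0 (Δn_gas = -1). Expansion shifts the system toward the side with more moles of gas — to the left.
The net shift is to the left. γ is a reactant, so its amount increases.

increases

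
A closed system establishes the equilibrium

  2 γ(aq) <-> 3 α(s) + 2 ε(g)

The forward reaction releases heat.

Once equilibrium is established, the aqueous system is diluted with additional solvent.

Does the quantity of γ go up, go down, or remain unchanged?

Dilution lowers every aqueous concentration by the same factor. Δn_aq = 0 − 2 = -2, so the system shifts toward the side with more dissolved moles — to the left.
The net shift is to the left. γ is a reactant, so its amount increases.

increases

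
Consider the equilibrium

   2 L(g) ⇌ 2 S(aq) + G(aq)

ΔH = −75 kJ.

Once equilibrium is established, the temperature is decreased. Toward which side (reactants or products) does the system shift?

The forward reaction is exothermic. Lowering T favours the exothermic direction — shift to the right.

right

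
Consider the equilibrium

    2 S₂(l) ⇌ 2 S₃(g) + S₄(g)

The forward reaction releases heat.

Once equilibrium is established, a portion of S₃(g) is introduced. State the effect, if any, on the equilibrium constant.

The equilibrium constant depends only on temperature. This perturbation may move the position of equilibrium, but since T is unchanged, K itself is unchanged.

unchanged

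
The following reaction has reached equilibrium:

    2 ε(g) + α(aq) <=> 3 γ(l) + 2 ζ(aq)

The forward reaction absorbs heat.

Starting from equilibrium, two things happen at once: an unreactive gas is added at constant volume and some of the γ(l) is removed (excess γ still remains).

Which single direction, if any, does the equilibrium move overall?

no shift

At constant volume, adding an inert gas leaves every reacting species' partial pressure unchanged, so Q is unchanged — no shift from this change.
γ is a pure liquid; its activity is 1 regardless of amount, so Q is unaffected — no shift from this change.
None of the changes alters Q relative to K, so there is no net shift.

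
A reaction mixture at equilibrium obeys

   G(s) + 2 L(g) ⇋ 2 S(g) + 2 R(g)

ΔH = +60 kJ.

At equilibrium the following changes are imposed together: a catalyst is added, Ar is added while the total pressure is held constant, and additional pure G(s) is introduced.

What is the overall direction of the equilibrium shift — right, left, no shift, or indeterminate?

A catalyst speeds both forward and reverse rates equally; it changes neither Q nor K — no shift from this change.
Adding inert gas at constant total pressure expands the volume and lowers every reacting partial pressure. With Δn_gas = 4 − 2 = +2, Q moves away from K toward the side with fewer gas moles, so the system shifts toward the side with more gas moles — to the right.
G is a pure solid; its activity is 1 regardless of amount, so Q is unaffected — no shift from this change.
Only the nonzero effect(s) matter; the net shift is to the right.

right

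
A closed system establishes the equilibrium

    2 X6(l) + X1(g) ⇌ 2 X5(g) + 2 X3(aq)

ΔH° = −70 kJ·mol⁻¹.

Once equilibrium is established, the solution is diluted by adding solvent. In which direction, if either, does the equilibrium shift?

Dilution lowers every aqueous concentration by the same factor. Δn_aq = 2 − 0 = +2, so the system shifts toward the side with more dissolved moles — to the right.

right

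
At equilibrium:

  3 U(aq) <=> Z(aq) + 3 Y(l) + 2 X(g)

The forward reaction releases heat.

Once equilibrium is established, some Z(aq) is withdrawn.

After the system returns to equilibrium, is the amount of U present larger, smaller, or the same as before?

decreases

Removing Z (aq), a product, drives the reaction to the right.
The net shift is to the right. U is a reactant, so its amount decreases.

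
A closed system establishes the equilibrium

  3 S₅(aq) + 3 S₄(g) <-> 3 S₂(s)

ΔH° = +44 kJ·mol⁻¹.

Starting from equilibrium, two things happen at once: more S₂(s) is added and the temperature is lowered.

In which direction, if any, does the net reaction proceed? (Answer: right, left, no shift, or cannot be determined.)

left

S₂ is a pure solid; its activity is 1 regardless of amount, so Q is unaffected — no shift from this change.
The forward reaction is endothermic. Lowering T favours the exothermic direction — shift to the left.
Only the nonzero effect(s) matter; the net shift is to the left.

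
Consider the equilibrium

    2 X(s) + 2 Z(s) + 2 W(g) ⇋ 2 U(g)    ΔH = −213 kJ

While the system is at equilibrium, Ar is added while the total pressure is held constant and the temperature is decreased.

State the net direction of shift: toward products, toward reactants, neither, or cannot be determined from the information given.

Adding inert gas at constant total pressure expands the volume, scaling every reacting partial pressure by the same factor. Δn_gas = 2 − 2 = 0, so Q is unchanged — no shift.
The forward reaction is exothermic. Lowering T favours the exothermic direction — shift to the right.
Only the nonzero effect(s) matter; the net shift is to the right.

right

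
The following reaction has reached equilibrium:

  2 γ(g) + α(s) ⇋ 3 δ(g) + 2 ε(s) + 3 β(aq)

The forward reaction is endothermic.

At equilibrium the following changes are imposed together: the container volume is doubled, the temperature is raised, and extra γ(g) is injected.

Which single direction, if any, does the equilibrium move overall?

right

Gas moles: reactants 2, products 3 (Δn_gas = +1). Expansion shifts the system toward the side with more moles of gas — to the right.
The forward reaction is endothermic. Raising T favours the endothermic direction — shift to the right.
Adding γ (g), a reactant, drives the reaction to the right.
All effects act in the same direction — net shift to the right.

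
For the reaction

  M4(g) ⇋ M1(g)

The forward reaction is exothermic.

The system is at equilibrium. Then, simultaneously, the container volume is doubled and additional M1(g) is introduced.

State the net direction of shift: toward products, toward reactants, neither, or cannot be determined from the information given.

left

Gas moles: reactants 1, products 1. Δn_gas = 0, so a volume change leaves Q equal to K — no shift from this change.
Adding M1 (g), a product, drives the reaction to the left.
Only the nonzero effect(s) matter; the net shift is to the left.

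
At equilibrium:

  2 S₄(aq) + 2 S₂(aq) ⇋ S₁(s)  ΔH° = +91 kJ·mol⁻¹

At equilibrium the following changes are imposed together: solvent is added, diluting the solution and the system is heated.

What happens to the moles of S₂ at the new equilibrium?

Dilution lowers every aqueous concentration by the same factor. Δn_aq = 0 − 4 = -4, so the system shifts toward the side with more dissolved moles — to the left.
The forward reaction is endothermic. Raising T favours the endothermic direction — shift to the right.
The two effects oppose each other, so the net shift — and hence the change in S₂ — cannot be determined from the given information.

cannot be determined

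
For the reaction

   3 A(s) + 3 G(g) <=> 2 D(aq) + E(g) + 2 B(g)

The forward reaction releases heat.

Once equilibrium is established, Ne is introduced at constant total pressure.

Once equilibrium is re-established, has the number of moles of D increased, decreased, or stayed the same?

Adding inert gas at constant total pressure expands the volume, scaling every reacting partial pressure by the same factor. Δn_gas = 3 − 3 = 0, so Q is unchanged — no shift.
No net shift occurs, so the amount of D is unchanged.

unchanged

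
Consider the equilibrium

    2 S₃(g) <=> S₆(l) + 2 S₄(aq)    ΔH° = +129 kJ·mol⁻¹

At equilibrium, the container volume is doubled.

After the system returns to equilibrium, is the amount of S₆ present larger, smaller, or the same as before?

Gas moles: reactants 2, products 0 (Δn_gas = -2). Expansion shifts the system toward the side with more moles of gas — to the left.
The net shift is to the left. S₆ is a product, so its amount decreases.

decreases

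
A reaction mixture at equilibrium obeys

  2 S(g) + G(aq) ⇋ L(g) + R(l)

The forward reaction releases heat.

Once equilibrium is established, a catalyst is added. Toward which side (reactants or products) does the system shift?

no shift

A catalyst speeds both forward and reverse rates equally; it changes neither Q nor K — no shift from this change.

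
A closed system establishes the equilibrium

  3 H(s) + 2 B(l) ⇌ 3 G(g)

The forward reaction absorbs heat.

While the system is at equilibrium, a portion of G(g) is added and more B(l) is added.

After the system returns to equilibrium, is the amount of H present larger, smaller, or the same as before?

Adding G (g), a product, drives the reaction to the left.
B is a pure liquid; its activity is 1 regardless of amount, so Q is unaffected — no shift from this change.
The net shift is to the left. H is a reactant, so its amount increases.

increases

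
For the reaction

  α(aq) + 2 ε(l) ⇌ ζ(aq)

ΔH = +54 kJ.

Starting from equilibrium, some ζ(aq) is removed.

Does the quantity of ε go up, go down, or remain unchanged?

decreases

Removing ζ (aq), a product, drives the reaction to the right.
The net shift is to the right. ε is a reactant, so its amount decreases.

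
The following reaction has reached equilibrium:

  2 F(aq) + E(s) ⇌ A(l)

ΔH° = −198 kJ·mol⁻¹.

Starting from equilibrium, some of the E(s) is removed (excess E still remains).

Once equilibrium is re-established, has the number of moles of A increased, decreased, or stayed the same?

unchanged

E is a pure solid; its activity is 1 regardless of amount, so Q is unaffected — no shift from this change.
No net shift occurs, so the amount of A is unchanged.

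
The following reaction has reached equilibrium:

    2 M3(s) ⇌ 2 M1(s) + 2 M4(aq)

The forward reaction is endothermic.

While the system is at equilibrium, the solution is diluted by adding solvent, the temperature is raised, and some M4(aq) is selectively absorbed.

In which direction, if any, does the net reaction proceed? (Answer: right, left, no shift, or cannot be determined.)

Dilution lowers every aqueous concentration by the same factor. Δn_aq = 2 − 0 = +2, so the system shifts toward the side with more dissolved moles — to the right.
The forward reaction is endothermic. Raising T favours the endothermic direction — shift to the right.
Removing M4 (aq), a product, drives the reaction to the right.
All effects act in the same direction — net shift to the right.

right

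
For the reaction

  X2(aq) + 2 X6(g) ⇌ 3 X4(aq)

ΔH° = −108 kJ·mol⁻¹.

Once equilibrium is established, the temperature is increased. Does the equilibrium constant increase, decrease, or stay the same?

K depends on temperature via the van 't Hoff relation. The forward reaction is exothermic, so raising T decreases K.

decreases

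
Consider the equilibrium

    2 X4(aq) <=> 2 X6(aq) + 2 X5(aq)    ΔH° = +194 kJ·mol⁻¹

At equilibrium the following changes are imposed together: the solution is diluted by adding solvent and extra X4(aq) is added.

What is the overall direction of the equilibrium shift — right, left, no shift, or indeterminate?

right

Dilution lowers every aqueous concentration by the same factor. Δn_aq = 4 − 2 = +2, so the system shifts toward the side with more dissolved moles — to the right.
Adding X4 (aq), a reactant, drives the reaction to the right.
All effects act in the same direction — net shift to the right.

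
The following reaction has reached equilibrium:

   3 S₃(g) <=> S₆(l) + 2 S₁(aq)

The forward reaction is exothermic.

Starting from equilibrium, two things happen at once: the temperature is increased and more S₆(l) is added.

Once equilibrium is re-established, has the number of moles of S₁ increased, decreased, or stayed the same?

decreases

The forward reaction is exothermic. Raising T favours the endothermic direction — shift to the left.
S₆ is a pure liquid; its activity is 1 regardless of amount, so Q is unaffected — no shift from this change.
The net shift is to the left. S₁ is a product, so its amount decreases.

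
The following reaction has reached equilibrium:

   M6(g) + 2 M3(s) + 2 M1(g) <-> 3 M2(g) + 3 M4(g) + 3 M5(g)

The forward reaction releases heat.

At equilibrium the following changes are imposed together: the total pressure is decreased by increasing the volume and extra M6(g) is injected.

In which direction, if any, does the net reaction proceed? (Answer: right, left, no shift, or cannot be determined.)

right

Gas moles: reactants 3, products 9 (Δn_gas = +6). Expansion shifts the system toward the side with more moles of gas — to the right.
Adding M6 (g), a reactant, drives the reaction to the right.
All effects act in the same direction — net shift to the right.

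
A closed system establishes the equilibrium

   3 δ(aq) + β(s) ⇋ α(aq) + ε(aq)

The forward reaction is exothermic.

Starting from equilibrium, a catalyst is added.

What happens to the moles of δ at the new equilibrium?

A catalyst speeds both forward and reverse rates equally; it changes neither Q nor K — no shift from this change.
No net shift occurs, so the amount of δ is unchanged.

unchanged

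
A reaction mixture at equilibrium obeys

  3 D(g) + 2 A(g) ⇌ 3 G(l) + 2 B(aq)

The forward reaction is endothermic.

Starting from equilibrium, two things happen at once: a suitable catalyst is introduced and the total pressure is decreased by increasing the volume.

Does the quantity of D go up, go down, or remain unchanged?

increases

A catalyst speeds both forward and reverse rates equally; it changes neither Q nor K — no shift from this change.
Gas moles: reactants 5, products 0 (Δn_gas = -5). Expansion shifts the system toward the side with more moles of gas — to the left.
The net shift is to the left. D is a reactant, so its amount increases.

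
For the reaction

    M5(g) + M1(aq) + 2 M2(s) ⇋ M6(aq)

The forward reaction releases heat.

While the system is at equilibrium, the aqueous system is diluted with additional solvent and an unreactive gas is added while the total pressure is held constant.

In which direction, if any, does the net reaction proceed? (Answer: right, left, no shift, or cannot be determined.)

Dilution scales every aqueous concentration by the same factor. Δn_aq = 1 − 1 = 0, so Q is unchanged — no shift.
Adding inert gas at constant total pressure expands the volume and lowers every reacting partial pressure. With Δn_gas = 0 − 1 = -1, Q moves away from K toward the side with fewer gas moles, so the system shifts toward the side with more gas moles — to the left.
Only the nonzero effect(s) matter; the net shift is to the left.

left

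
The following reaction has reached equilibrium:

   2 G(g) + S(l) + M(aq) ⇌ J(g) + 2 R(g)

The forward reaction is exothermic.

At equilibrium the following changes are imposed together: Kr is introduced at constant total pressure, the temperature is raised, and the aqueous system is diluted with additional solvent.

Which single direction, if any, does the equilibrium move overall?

cannot be determined

Adding inert gas at constant total pressure expands the volume and lowers every reacting partial pressure. With Δn_gas = 3 − 2 = +1, Q moves away from K toward the side with fewer gas moles, so the system shifts toward the side with more gas moles — to the right.
The forward reaction is exothermic. Raising T favours the endothermic direction — shift to the left.
Dilution lowers every aqueous concentration by the same factor. Δn_aq = 0 − 1 = -1, so the system shifts toward the side with more dissolved moles — to the left.
The individual effects push in opposite directions; without quantitative information the net direction cannot be determined.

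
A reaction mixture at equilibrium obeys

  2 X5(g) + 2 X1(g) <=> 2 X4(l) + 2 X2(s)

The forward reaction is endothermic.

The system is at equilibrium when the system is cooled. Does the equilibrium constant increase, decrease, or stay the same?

K depends on temperature via the van 't Hoff relation. The forward reaction is endothermic, so lowering T decreases K.

decreases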